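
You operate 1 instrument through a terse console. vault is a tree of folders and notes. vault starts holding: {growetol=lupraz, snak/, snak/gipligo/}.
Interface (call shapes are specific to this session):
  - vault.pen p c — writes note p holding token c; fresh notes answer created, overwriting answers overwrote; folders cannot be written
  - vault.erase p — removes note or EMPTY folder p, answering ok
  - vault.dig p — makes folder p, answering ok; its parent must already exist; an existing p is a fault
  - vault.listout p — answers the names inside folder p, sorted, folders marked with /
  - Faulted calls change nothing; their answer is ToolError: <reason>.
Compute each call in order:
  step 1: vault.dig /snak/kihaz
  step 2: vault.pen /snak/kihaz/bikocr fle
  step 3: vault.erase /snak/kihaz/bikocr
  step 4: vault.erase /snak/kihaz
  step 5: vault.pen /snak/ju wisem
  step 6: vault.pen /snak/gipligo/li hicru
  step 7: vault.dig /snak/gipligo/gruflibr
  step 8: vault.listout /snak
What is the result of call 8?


Step: dig[p='/snak/kihaz']
Result: ok
Step: pen[p='/snak/kihaz/bikocr'; c='fle']
Result: created
Step: erase[p='/snak/kihaz/bikocr']
Result: ok
Step: erase[p='/snak/kihaz']
Result: ok
Step: pen[p='/snak/ju'; c='wisem']
Result: created
Step: pen[p='/snak/gipligo/li'; c='hicru']
Result: created
Step: dig[p='/snak/gipligo/gruflibr']
Result: ok
Step: listout[p='/snak']
Result: [gipligo/, ju]

Answer: [gipligo/, ju]


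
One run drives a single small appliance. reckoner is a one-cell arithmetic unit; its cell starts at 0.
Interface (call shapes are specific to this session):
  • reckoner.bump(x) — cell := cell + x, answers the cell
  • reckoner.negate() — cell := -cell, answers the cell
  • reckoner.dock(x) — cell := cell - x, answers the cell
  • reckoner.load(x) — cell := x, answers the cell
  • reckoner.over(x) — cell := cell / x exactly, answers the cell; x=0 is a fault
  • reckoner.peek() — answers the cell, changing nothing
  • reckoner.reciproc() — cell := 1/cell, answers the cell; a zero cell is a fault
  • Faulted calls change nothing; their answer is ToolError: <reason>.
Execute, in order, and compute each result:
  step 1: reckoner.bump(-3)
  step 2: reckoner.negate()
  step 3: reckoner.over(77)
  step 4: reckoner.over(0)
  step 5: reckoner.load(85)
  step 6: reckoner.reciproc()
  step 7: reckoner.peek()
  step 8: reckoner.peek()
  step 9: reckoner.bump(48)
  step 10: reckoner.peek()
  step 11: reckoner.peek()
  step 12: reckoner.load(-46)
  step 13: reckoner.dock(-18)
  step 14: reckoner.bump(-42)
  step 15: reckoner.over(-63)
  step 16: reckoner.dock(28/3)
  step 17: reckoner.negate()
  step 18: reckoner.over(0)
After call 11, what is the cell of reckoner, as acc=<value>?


% reckoner.bump x→-3
= -3
% reckoner.negate
= 3
% reckoner.over x→77
= 3/77
% reckoner.over x→0
= ToolError: division by zero
% reckoner.load x→85
= 85
% reckoner.reciproc
= 1/85
% reckoner.peek
= 1/85
% reckoner.peek
= 1/85
% reckoner.bump x→48
= 4081/85
% reckoner.peek
= 4081/85
% reckoner.peek
= 4081/85
% reckoner.load x→-46
= -46
% reckoner.dock x→-18
= -28
% reckoner.bump x→-42
= -70
% reckoner.over x→-63
= 10/9
% reckoner.dock x→28/3
= -74/9
% reckoner.negate
= 74/9
% reckoner.over x→0
= ToolError: division by zero

Answer: acc=4081/85


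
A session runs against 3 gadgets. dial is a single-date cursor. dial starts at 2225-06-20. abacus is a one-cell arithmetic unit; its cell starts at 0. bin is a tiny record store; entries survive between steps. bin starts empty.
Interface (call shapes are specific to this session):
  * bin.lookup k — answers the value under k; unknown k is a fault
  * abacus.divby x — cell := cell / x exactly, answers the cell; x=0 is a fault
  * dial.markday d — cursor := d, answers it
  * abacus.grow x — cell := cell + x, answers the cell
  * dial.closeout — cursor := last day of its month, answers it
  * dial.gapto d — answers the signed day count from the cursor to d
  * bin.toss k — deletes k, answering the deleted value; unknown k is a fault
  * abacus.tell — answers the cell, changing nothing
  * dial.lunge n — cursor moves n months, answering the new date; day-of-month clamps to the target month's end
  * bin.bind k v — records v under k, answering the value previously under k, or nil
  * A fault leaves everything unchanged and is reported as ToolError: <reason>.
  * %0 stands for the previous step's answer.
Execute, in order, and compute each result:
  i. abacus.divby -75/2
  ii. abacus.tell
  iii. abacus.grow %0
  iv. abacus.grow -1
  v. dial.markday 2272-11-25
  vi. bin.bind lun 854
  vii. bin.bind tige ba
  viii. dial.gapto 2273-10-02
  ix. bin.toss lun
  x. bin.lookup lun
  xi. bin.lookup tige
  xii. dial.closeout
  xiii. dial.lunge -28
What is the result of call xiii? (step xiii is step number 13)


Answer: 2270-07-30

Derivation:
> divby x=-75/2
= 0
> tell
= 0
> grow x=%0
= 0
> grow x=-1
= -1
> markday d=2272-11-25
= 2272-11-25
> bind k=lun v=854
= nil
> bind k=tige v=ba
= nil
> gapto d=2273-10-02
= 311
> toss k=lun
= 854
> lookup k=lun
= ToolError: no such key lun
> lookup k=tige
= ba
> closeout
= 2272-11-30
> lunge n=-28
= 2270-07-30


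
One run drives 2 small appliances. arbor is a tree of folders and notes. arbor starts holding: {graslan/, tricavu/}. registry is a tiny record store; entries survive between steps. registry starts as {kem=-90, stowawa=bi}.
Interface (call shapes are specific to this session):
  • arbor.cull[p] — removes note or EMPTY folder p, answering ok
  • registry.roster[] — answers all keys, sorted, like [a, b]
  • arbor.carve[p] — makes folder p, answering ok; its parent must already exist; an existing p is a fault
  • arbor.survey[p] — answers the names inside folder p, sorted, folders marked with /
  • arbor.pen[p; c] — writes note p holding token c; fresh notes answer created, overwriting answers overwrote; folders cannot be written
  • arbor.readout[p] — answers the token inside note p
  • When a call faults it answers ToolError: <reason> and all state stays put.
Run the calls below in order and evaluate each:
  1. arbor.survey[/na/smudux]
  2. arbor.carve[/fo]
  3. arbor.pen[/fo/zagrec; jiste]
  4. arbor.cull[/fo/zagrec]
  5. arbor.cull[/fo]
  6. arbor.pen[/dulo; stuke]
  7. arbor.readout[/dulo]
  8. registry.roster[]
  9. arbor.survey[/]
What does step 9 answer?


Step: survey[p='/na/smudux']
Result: ToolError: not found
Step: carve[p='/fo']
Result: ok
Step: pen[p='/fo/zagrec'; c='jiste']
Result: created
Step: cull[p='/fo/zagrec']
Result: ok
Step: cull[p='/fo']
Result: ok
Step: pen[p='/dulo'; c='stuke']
Result: created
Step: readout[p='/dulo']
Result: stuke
Step: roster[]
Result: [kem, stowawa]
Step: survey[p='/']
Result: [dulo, graslan/, tricavu/]

Answer: [dulo, graslan/, tricavu/]


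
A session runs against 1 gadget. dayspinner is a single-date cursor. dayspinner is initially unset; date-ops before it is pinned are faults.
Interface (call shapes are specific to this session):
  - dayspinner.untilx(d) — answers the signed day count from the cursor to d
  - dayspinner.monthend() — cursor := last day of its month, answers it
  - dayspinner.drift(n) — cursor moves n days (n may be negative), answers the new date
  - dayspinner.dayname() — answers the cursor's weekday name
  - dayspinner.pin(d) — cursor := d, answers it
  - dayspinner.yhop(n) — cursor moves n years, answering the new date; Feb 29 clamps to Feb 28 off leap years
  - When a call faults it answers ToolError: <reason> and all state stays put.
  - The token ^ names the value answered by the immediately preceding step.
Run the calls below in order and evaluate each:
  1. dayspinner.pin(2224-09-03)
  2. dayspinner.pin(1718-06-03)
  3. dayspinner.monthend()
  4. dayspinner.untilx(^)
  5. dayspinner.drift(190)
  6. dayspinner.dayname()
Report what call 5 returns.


-> dayspinner.pin(d: 2224-09-03)
<- 2224-09-03
-> dayspinner.pin(d: 1718-06-03)
<- 1718-06-03
-> dayspinner.monthend()
<- 1718-06-30
-> dayspinner.untilx(d: ^)
<- 0
-> dayspinner.drift(n: 190)
<- 1719-01-06
-> dayspinner.dayname()
<- Friday

Answer: 1719-01-06


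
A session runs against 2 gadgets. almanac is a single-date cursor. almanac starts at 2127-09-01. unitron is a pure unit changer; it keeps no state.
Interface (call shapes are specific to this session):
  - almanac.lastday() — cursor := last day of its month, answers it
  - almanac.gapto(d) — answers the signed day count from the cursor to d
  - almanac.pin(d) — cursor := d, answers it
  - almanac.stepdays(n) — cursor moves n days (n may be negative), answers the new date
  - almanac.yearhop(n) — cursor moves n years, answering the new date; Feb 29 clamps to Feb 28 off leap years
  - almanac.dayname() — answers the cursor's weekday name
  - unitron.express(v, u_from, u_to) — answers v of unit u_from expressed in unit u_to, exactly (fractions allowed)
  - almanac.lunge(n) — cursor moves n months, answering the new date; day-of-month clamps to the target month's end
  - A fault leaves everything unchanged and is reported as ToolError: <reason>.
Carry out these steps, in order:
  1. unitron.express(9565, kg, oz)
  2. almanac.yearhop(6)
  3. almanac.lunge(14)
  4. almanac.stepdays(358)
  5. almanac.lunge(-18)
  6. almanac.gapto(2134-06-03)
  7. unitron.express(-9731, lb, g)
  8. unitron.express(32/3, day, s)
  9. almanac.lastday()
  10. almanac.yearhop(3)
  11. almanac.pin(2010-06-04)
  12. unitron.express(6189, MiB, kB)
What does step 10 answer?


~$ unitron.express v→9565 u_from→kg u_to→oz
[out] 15304000000000/45359237
~$ almanac.yearhop n→6
[out] 2133-09-01
~$ almanac.lunge n→14
[out] 2134-11-01
~$ almanac.stepdays n→358
[out] 2135-10-25
~$ almanac.lunge n→-18
[out] 2134-04-25
~$ almanac.gapto d→2134-06-03
[out] 39
~$ unitron.express v→-9731 u_from→lb u_to→g
[out] -441390735247/100000
~$ unitron.express v→32/3 u_from→day u_to→s
[out] 921600
~$ almanac.lastday
[out] 2134-04-30
~$ almanac.yearhop n→3
[out] 2137-04-30
~$ almanac.pin d→2010-06-04
[out] 2010-06-04
~$ unitron.express v→6189 u_from→MiB u_to→kB
[out] 811204608/125

Answer: 2137-04-30


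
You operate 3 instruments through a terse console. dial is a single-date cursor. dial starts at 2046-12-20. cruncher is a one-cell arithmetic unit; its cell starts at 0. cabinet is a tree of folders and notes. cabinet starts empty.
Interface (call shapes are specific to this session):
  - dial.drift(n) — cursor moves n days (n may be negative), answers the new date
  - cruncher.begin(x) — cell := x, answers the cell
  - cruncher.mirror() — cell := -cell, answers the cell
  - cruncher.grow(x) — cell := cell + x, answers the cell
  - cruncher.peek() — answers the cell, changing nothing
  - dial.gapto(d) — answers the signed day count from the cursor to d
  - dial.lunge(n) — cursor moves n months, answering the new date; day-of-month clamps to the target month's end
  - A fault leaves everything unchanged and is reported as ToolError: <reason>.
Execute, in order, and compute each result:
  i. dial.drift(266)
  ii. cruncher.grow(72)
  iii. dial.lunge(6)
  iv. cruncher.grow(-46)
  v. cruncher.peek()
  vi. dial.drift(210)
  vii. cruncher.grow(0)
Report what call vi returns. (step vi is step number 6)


CALL dial.drift[266]
RET  2047-09-12
CALL cruncher.grow[72]
RET  72
CALL dial.lunge[6]
RET  2048-03-12
CALL cruncher.grow[-46]
RET  26
CALL cruncher.peek[]
RET  26
CALL dial.drift[210]
RET  2048-10-08
CALL cruncher.grow[0]
RET  26

Answer: 2048-10-08


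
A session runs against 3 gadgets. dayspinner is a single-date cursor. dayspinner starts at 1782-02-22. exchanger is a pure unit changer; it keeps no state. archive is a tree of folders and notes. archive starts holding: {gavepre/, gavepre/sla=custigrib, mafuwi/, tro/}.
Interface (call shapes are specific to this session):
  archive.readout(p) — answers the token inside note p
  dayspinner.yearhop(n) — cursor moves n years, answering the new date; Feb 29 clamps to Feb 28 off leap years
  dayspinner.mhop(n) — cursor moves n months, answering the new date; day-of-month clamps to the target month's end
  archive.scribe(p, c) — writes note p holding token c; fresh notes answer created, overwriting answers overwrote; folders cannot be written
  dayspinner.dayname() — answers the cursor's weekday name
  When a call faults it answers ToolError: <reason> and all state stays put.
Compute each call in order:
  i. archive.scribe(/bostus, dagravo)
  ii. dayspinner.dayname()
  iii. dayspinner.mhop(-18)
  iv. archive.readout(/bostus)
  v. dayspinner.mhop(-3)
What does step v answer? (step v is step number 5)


[in] archive.scribe /bostus dagravo
= created
[in] dayspinner.dayname
= Friday
[in] dayspinner.mhop -18
= 1780-08-22
[in] archive.readout /bostus
= dagravo
[in] dayspinner.mhop -3
= 1780-05-22

Answer: 1780-05-22


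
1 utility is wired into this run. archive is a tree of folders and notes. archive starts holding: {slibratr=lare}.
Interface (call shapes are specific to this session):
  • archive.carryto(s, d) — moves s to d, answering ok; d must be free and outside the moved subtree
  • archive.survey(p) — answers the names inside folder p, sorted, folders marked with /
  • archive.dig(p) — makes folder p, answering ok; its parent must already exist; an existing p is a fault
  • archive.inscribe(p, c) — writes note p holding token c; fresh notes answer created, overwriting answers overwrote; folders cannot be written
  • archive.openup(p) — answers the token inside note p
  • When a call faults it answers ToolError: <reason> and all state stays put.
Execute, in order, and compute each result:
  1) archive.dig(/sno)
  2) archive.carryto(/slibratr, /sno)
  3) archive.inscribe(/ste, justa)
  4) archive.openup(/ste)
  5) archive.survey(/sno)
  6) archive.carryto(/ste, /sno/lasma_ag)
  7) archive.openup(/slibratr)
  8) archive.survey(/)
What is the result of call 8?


Answer: [slibratr, sno/]

Derivation:
% archive.dig /sno
:: ok
% archive.carryto /slibratr /sno
:: ToolError: exists
% archive.inscribe /ste justa
:: created
% archive.openup /ste
:: justa
% archive.survey /sno
:: []
% archive.carryto /ste /sno/lasma_ag
:: ok
% archive.openup /slibratr
:: lare
% archive.survey /
:: [slibratr, sno/]


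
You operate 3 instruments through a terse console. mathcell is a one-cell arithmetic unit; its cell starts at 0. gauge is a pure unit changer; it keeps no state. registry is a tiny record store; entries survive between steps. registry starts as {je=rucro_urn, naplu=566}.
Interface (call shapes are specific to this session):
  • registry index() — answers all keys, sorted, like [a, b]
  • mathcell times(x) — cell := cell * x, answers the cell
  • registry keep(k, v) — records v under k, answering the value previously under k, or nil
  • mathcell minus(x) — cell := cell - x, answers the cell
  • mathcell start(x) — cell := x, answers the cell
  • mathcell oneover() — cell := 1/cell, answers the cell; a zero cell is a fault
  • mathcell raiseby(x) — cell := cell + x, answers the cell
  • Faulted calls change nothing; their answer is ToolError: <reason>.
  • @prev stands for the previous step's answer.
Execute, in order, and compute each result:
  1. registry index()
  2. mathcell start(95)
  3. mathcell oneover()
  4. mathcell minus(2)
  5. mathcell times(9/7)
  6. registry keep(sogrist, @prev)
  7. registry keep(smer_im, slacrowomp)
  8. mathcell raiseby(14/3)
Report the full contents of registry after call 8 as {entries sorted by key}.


Answer: {je=rucro_urn, naplu=566, smer_im=slacrowomp, sogrist=-243/95}

Derivation:
$ registry index
:: [je, naplu]
$ mathcell start x='95'
:: 95
$ mathcell oneover
:: 1/95
$ mathcell minus x='2'
:: -189/95
$ mathcell times x='9/7'
:: -243/95
$ registry keep k='sogrist' v='@prev'
:: nil
$ registry keep k='smer_im' v='slacrowomp'
:: nil
$ mathcell raiseby x='14/3'
:: 601/285


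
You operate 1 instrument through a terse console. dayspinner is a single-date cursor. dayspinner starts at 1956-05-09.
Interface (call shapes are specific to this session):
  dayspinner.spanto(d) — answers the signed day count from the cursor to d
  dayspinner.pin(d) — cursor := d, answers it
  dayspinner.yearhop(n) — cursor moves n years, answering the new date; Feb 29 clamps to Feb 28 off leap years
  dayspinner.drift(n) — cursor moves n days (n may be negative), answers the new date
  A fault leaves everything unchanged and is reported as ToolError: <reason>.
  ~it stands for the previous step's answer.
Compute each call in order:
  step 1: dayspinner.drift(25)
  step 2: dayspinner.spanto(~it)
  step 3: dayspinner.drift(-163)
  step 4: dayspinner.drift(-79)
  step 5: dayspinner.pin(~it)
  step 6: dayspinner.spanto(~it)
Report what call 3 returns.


$ drift n→25
  1956-06-03
$ spanto d→~it
  0
$ drift n→-163
  1955-12-23
$ drift n→-79
  1955-10-05
$ pin d→~it
  1955-10-05
$ spanto d→~it
  0

Answer: 1955-12-23


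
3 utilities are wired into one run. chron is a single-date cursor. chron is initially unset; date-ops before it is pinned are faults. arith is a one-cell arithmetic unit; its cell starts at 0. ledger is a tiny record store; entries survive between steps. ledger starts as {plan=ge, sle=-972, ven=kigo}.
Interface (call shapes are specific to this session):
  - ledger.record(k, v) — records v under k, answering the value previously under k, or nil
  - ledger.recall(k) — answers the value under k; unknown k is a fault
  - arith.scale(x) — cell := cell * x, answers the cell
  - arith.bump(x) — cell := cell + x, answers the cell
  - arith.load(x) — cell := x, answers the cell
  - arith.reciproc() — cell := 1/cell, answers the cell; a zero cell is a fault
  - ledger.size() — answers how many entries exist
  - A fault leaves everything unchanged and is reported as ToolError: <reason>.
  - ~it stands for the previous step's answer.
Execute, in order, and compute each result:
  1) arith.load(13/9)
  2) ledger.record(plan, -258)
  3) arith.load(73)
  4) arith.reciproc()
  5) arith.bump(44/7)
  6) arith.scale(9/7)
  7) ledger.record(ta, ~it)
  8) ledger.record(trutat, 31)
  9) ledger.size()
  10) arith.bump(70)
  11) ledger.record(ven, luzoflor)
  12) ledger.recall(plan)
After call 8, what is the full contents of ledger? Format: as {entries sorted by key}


Answer: {plan=-258, sle=-972, ta=28971/3577, trutat=31, ven=kigo}

Derivation:
Calling arith.load passing x→13/9, — result: 13/9.
I invoke ledger.record passing k→plan, v→-258, yielding ge.
I use arith.load passing x→73, and get 73.
I invoke arith.reciproc(), giving 1/73.
I call arith.bump passing x→44/7, → 3219/511.
I call arith.scale passing x→9/7, → 28971/3577.
Next I call ledger.record passing k→ta, v→~it, — result: nil.
Next I call ledger.record passing k→trutat, v→31, — result: nil.
Now I run ledger.size, yielding 5.
Now I run arith.bump passing x→70, and observe 279361/3577.
Using ledger.record passing k→ven, v→luzoflor, which returns kigo.
Then ledger.recall passing k→plan, which returns -258.


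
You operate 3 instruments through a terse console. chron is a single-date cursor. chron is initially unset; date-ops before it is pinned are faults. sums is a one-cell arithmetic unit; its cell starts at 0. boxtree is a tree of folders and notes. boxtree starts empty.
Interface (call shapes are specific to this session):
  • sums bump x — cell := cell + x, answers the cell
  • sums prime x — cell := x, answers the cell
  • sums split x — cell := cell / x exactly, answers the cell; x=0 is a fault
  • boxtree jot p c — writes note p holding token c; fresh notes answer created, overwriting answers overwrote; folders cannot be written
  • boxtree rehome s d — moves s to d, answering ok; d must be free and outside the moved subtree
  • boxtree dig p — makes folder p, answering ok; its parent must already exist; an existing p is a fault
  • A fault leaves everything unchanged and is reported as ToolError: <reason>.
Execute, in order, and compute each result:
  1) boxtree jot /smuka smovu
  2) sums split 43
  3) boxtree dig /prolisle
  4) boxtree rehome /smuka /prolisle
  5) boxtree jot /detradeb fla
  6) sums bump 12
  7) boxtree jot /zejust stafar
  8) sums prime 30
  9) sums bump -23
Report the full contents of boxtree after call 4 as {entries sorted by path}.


Answer: {prolisle/, smuka=smovu}

Derivation:
! 1. boxtree jot(p=/smuka, c=smovu) -> created
! 2. sums split(x=43) -> 0
! 3. boxtree dig(p=/prolisle) -> ok
! 4. boxtree rehome(s=/smuka, d=/prolisle) -> ToolError: exists
! 5. boxtree jot(p=/detradeb, c=fla) -> created
! 6. sums bump(x=12) -> 12
! 7. boxtree jot(p=/zejust, c=stafar) -> created
! 8. sums prime(x=30) -> 30
! 9. sums bump(x=-23) -> 7


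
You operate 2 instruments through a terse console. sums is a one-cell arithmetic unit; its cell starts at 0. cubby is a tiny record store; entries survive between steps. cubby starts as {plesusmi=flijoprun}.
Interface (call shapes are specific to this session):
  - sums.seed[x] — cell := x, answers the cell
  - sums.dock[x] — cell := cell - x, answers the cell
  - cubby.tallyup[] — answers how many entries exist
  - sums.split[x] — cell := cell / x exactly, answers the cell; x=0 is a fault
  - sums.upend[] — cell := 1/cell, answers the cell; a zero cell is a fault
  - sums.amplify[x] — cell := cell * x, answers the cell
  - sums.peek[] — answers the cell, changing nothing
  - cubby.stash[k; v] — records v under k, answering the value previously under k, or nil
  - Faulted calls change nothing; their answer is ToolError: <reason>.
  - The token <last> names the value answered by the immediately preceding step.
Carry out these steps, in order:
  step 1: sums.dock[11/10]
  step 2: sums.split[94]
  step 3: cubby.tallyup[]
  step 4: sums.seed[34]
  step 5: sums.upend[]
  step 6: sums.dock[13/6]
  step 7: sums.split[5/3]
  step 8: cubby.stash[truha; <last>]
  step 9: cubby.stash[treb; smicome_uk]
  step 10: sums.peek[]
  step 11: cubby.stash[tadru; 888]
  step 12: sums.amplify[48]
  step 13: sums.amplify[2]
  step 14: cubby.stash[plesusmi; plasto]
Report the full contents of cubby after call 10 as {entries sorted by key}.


;; sums.dock(x='11/10') ~> -11/10
;; sums.split(x='94') ~> -11/940
;; cubby.tallyup() ~> 1
;; sums.seed(x='34') ~> 34
;; sums.upend() ~> 1/34
;; sums.dock(x='13/6') ~> -109/51
;; sums.split(x='5/3') ~> -109/85
;; cubby.stash(k='truha', v='<last>') ~> nil
;; cubby.stash(k='treb', v='smicome_uk') ~> nil
;; sums.peek() ~> -109/85
;; cubby.stash(k='tadru', v='888') ~> nil
;; sums.amplify(x='48') ~> -5232/85
;; sums.amplify(x='2') ~> -10464/85
;; cubby.stash(k='plesusmi', v='plasto') ~> flijoprun

Answer: {plesusmi=flijoprun, treb=smicome_uk, truha=-109/85}


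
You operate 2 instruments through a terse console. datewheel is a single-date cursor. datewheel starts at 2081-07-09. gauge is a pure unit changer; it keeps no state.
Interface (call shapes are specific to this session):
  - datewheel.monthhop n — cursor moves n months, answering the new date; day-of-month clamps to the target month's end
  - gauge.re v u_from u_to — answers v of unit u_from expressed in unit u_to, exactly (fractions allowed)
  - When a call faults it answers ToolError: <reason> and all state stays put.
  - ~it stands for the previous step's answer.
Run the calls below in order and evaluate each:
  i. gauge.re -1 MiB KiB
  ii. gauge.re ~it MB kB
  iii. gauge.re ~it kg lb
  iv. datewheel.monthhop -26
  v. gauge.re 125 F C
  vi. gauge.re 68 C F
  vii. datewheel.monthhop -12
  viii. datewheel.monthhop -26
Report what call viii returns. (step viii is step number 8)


Answer: 2076-03-09

Derivation:
% gauge.re(v→-1, u_from→MiB, u_to→KiB) ~> -1024
% gauge.re(v→~it, u_from→MB, u_to→kB) ~> -1024000
% gauge.re(v→~it, u_from→kg, u_to→lb) ~> -102400000000000/45359237
% datewheel.monthhop(n→-26) ~> 2079-05-09
% gauge.re(v→125, u_from→F, u_to→C) ~> 155/3
% gauge.re(v→68, u_from→C, u_to→F) ~> 772/5
% datewheel.monthhop(n→-12) ~> 2078-05-09
% datewheel.monthhop(n→-26) ~> 2076-03-09


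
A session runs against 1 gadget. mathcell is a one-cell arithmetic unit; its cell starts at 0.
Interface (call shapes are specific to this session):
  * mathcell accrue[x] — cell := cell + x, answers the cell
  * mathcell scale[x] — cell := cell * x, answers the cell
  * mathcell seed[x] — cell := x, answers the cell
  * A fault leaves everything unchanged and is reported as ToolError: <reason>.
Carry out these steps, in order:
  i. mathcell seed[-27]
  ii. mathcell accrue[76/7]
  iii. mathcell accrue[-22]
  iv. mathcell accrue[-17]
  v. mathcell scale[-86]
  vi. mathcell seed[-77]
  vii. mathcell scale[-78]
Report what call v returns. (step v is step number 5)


[in] mathcell seed -27
= -27
[in] mathcell accrue 76/7
= -113/7
[in] mathcell accrue -22
= -267/7
[in] mathcell accrue -17
= -386/7
[in] mathcell scale -86
= 33196/7
[in] mathcell seed -77
= -77
[in] mathcell scale -78
= 6006

Answer: 33196/7


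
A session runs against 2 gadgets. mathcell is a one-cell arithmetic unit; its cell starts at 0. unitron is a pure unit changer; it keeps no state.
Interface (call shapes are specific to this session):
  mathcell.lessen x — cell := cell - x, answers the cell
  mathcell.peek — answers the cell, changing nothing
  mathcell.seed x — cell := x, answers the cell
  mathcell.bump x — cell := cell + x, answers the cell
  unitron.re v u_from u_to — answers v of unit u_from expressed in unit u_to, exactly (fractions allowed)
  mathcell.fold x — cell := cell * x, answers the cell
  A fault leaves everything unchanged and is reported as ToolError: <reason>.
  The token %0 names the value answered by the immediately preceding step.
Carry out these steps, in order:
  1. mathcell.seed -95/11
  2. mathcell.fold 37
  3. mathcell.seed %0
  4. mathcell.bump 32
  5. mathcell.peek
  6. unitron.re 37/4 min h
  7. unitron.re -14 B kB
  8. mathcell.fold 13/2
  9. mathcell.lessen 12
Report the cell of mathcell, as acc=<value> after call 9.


Answer: acc=-41383/22

Derivation:
# 1. mathcell.seed(x→-95/11) == -95/11
# 2. mathcell.fold(x→37) == -3515/11
# 3. mathcell.seed(x→%0) == -3515/11
# 4. mathcell.bump(x→32) == -3163/11
# 5. mathcell.peek() == -3163/11
# 6. unitron.re(v→37/4, u_from→min, u_to→h) == 37/240
# 7. unitron.re(v→-14, u_from→B, u_to→kB) == -7/500
# 8. mathcell.fold(x→13/2) == -41119/22
# 9. mathcell.lessen(x→12) == -41383/22


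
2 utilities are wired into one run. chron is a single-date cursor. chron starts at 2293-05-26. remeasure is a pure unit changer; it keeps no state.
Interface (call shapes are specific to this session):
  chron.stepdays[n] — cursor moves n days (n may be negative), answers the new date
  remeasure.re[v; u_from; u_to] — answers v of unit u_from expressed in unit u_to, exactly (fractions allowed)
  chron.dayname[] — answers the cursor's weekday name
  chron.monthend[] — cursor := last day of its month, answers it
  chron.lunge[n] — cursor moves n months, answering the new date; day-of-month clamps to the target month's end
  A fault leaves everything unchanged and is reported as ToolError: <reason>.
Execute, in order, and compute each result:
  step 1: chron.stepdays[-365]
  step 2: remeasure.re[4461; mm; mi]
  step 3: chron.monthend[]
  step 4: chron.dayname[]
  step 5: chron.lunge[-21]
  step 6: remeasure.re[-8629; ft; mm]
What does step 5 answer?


Calling chron.stepdays on n=-365, — result: 2292-05-26.
Then remeasure.re on v=4461, u_from=mm, u_to=mi, which returns 1487/536448.
Calling chron.monthend(): 2292-05-31.
I try chron.dayname(), → Tuesday.
Calling chron.lunge on n=-21, which returns 2290-08-31.
I run remeasure.re on v=-8629, u_from=ft, u_to=mm, — result: -13150596/5.

Answer: 2290-08-31


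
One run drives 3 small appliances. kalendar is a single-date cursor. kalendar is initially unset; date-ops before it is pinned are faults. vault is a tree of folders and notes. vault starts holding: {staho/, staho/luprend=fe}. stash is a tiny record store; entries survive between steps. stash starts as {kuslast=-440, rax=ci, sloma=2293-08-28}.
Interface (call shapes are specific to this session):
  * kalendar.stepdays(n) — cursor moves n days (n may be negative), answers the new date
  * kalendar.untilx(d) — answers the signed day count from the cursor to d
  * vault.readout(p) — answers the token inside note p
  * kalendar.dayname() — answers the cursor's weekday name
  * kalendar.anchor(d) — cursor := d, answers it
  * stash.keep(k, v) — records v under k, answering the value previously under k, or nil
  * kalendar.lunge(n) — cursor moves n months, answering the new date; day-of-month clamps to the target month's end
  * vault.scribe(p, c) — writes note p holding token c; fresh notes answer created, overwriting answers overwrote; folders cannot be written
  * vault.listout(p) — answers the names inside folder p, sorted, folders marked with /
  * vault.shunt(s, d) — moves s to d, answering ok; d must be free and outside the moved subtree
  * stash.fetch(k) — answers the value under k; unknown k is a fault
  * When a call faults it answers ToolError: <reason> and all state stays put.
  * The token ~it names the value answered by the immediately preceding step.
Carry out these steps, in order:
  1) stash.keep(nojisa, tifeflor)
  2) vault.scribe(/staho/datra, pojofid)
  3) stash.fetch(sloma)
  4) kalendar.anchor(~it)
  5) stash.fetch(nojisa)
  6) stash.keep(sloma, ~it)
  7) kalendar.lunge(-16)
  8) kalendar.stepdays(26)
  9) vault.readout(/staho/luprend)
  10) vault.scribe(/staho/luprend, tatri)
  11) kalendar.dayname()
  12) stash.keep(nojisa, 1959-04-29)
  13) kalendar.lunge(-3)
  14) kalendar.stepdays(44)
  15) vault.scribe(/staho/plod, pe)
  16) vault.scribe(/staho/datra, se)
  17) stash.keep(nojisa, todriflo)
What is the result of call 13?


Then keep passing k=nojisa, v=tifeflor: nil.
I run scribe passing p=/staho/datra, c=pojofid, which returns created.
I call fetch passing k=sloma, which returns 2293-08-28.
Then anchor passing d=~it: 2293-08-28.
I invoke fetch passing k=nojisa, and get tifeflor.
Next I call keep passing k=sloma, v=~it, yielding 2293-08-28.
Next I call lunge passing n=-16, giving 2292-04-28.
I invoke stepdays passing n=26, and observe 2292-05-24.
I use readout passing p=/staho/luprend, giving fe.
I run scribe passing p=/staho/luprend, c=tatri, and get overwrote.
Next I call dayname, and see Tuesday.
Using keep passing k=nojisa, v=1959-04-29: tifeflor.
Now I run lunge passing n=-3, yielding 2292-02-24.
I run stepdays passing n=44, and get 2292-04-08.
I try scribe passing p=/staho/plod, c=pe, and observe created.
I try scribe passing p=/staho/datra, c=se, and observe overwrote.
Then keep passing k=nojisa, v=todriflo, giving 1959-04-29.

Answer: 2292-02-24


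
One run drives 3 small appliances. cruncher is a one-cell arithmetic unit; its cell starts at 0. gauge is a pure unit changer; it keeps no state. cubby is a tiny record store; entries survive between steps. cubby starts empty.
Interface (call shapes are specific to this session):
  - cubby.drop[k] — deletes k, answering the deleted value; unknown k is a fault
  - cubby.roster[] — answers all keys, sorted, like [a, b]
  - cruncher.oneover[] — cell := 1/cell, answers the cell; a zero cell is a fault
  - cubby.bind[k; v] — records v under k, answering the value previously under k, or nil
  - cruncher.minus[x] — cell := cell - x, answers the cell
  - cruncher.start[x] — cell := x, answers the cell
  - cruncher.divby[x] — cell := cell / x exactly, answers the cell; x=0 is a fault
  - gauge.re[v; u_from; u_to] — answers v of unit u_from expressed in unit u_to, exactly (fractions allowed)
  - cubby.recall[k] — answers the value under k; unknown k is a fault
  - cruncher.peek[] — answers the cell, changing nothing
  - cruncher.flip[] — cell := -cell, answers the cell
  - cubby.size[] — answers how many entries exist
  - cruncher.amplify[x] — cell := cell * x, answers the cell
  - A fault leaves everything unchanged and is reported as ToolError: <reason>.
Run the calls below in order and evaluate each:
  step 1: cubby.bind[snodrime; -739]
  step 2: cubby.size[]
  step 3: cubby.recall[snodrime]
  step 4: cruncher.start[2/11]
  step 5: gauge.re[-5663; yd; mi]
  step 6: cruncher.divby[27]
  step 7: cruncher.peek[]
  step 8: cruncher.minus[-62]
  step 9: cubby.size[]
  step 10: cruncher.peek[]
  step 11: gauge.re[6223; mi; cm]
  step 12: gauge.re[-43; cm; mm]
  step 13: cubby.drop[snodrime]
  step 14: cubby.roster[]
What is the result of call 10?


Answer: 18416/297

Derivation:
Invoking cubby.bind using k=snodrime, v=-739, → nil.
Invoking cubby.size, and observe 1.
I try cubby.recall using k=snodrime, and observe -739.
I run cruncher.start using x=2/11, and observe 2/11.
Next I call gauge.re using v=-5663, u_from=yd, u_to=mi, — result: -5663/1760.
I invoke cruncher.divby using x=27, giving 2/297.
Using cruncher.peek(): 2/297.
Next I call cruncher.minus using x=-62, and see 18416/297.
I run cubby.size, yielding 1.
Invoking cruncher.peek(), and see 18416/297.
Using gauge.re using v=6223, u_from=mi, u_to=cm: 5007473856/5.
Now I run gauge.re using v=-43, u_from=cm, u_to=mm, and see -430.
Next I call cubby.drop using k=snodrime, and observe -739.
Next I call cubby.roster, giving [].


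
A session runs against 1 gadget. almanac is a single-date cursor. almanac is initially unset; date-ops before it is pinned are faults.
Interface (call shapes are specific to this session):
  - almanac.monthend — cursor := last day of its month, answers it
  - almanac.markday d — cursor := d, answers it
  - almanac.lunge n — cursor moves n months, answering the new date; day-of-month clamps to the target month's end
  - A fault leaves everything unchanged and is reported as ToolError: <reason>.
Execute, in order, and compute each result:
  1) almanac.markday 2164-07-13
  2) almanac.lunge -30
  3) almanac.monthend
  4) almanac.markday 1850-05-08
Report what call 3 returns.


Answer: 2162-01-31

Derivation:
Step: almanac.markday[d=2164-07-13]
Result: 2164-07-13
Step: almanac.lunge[n=-30]
Result: 2162-01-13
Step: almanac.monthend[]
Result: 2162-01-31
Step: almanac.markday[d=1850-05-08]
Result: 1850-05-08


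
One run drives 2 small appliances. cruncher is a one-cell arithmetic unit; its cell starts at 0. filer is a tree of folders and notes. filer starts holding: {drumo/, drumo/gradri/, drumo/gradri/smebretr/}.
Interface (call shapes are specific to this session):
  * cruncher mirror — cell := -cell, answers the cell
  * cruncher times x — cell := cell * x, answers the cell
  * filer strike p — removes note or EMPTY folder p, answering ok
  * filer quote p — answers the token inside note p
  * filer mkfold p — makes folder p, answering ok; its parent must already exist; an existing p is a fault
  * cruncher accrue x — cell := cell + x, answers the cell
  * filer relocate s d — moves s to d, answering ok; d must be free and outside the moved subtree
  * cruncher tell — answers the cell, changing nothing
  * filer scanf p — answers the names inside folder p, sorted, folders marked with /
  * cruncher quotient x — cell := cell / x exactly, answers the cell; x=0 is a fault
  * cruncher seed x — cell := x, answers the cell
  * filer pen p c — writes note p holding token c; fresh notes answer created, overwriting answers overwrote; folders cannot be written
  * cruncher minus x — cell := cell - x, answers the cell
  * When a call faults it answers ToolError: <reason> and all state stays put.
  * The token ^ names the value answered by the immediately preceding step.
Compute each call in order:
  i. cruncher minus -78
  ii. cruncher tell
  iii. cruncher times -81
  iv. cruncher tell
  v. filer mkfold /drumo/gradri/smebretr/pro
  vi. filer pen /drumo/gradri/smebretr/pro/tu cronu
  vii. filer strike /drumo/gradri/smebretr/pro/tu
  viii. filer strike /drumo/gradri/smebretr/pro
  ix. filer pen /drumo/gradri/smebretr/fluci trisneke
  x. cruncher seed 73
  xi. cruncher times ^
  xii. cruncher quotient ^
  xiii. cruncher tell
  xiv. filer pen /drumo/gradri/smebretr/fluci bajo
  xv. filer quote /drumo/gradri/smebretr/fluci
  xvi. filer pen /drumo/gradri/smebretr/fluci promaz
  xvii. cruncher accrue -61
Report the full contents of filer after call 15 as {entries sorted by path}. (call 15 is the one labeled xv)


==> cruncher minus(x: -78)
<== 78
==> cruncher tell()
<== 78
==> cruncher times(x: -81)
<== -6318
==> cruncher tell()
<== -6318
==> filer mkfold(p: /drumo/gradri/smebretr/pro)
<== ok
==> filer pen(p: /drumo/gradri/smebretr/pro/tu, c: cronu)
<== created
==> filer strike(p: /drumo/gradri/smebretr/pro/tu)
<== ok
==> filer strike(p: /drumo/gradri/smebretr/pro)
<== ok
==> filer pen(p: /drumo/gradri/smebretr/fluci, c: trisneke)
<== created
==> cruncher seed(x: 73)
<== 73
==> cruncher times(x: ^)
<== 5329
==> cruncher quotient(x: ^)
<== 1
==> cruncher tell()
<== 1
==> filer pen(p: /drumo/gradri/smebretr/fluci, c: bajo)
<== overwrote
==> filer quote(p: /drumo/gradri/smebretr/fluci)
<== bajo
==> filer pen(p: /drumo/gradri/smebretr/fluci, c: promaz)
<== overwrote
==> cruncher accrue(x: -61)
<== -60

Answer: {drumo/, drumo/gradri/, drumo/gradri/smebretr/, drumo/gradri/smebretr/fluci=bajo}


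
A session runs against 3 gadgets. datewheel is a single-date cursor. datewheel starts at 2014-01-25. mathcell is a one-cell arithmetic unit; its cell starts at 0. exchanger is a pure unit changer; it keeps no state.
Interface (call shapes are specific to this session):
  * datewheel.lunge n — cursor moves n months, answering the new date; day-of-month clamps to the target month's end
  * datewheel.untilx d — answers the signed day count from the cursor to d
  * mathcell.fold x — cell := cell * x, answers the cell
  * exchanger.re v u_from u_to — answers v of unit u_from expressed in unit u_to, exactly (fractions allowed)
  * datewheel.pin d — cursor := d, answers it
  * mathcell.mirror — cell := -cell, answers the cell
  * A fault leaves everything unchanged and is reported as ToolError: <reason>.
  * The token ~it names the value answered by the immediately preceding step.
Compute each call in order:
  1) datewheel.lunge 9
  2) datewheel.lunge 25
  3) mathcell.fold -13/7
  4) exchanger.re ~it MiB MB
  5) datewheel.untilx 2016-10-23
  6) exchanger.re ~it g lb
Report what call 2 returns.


% datewheel.lunge n=9
[out] 2014-10-25
% datewheel.lunge n=25
[out] 2016-11-25
% mathcell.fold x=-13/7
[out] 0
% exchanger.re v=~it u_from=MiB u_to=MB
[out] 0
% datewheel.untilx d=2016-10-23
[out] -33
% exchanger.re v=~it u_from=g u_to=lb
[out] -300000/4123567

Answer: 2016-11-25


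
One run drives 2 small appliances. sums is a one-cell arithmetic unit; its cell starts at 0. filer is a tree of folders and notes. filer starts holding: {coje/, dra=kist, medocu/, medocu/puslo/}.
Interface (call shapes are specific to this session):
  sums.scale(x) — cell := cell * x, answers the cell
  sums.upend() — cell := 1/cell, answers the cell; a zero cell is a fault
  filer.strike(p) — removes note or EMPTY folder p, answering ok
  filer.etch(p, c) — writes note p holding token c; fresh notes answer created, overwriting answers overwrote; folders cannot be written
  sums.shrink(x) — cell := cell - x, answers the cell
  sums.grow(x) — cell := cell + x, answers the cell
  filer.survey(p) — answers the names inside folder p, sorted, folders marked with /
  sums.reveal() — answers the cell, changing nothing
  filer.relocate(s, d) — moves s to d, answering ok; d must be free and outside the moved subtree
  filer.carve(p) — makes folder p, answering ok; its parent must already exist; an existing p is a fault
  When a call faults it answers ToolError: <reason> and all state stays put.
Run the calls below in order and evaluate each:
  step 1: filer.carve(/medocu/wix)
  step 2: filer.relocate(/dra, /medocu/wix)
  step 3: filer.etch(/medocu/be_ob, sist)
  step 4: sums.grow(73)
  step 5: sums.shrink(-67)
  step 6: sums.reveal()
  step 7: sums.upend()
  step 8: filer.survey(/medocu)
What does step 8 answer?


# filer.carve(p: /medocu/wix) == ok
# filer.relocate(s: /dra, d: /medocu/wix) == ToolError: exists
# filer.etch(p: /medocu/be_ob, c: sist) == created
# sums.grow(x: 73) == 73
# sums.shrink(x: -67) == 140
# sums.reveal() == 140
# sums.upend() == 1/140
# filer.survey(p: /medocu) == [be_ob, puslo/, wix/]

Answer: [be_ob, puslo/, wix/]
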